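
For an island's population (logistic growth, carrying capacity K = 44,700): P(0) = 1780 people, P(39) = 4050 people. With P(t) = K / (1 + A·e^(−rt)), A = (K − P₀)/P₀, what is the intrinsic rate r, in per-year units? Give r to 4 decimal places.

r ≈ 0.0225 per year

A = (44700 − 1780)/1780 = 24.11236
4050 = 44700/(1 + 24.11236·e^(−r·39)) → e^(−39r) = (11.03704 − 1)/24.11236 = 0.416261
r = −ln(0.416261)/39 = 0.87644/39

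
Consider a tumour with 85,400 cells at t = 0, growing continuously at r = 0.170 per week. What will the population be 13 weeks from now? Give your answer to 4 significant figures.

P(13) = 85400 · e^(0.17·13) = 85400 · e^(2.21)
= 85400 · 9.11572 ≈ 778482.18

≈ 778,500 cells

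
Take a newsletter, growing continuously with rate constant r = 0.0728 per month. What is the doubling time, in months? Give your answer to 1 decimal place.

doubling time = ln(2) / |r| = 0.69315 / 0.0728

doubling time ≈ 9.5 months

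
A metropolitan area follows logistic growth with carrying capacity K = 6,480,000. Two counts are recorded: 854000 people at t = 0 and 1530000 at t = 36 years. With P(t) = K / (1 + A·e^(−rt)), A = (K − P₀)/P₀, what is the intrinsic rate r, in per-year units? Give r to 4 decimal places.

A = (6480000 − 854000)/854000 = 6.58782
1530000 = 6480000/(1 + 6.58782·e^(−r·36)) → e^(−36r) = (4.23529 − 1)/6.58782 = 0.491102
r = −ln(0.491102)/36 = 0.7111/36

r ≈ 0.0198 per year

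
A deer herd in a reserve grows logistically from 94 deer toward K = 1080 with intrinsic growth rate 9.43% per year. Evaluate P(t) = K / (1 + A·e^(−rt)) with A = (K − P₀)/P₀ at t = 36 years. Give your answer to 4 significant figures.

≈ 798.9 deer

A = (1080 − 94)/94 = 10.48936
P(36) = 1080 / (1 + 10.48936·e^(−0.0943·36)) = 1080 / (1 + 10.48936·0.033547)
= 1080 / 1.35189 ≈ 798.88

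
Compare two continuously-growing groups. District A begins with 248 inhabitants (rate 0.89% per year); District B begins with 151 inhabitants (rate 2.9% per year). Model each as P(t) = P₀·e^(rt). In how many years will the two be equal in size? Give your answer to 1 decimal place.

248·e^(0.0089t) = 151·e^(0.029t)
248/151 = e^((0.029 − 0.0089)t) → ln(1.64238) = 0.0201·t
t = 0.49615 / 0.0201

t ≈ 24.7 years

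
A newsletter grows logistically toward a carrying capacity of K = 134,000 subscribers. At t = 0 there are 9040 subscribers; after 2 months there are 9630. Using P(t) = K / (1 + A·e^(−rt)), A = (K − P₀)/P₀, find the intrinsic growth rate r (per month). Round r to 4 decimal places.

A = (134000 − 9040)/9040 = 13.82301
9630 = 134000/(1 + 13.82301·e^(−r·2)) → e^(−2r) = (13.91485 − 1)/13.82301 = 0.934301
r = −ln(0.934301)/2 = 0.06796/2

r ≈ 0.0340 per month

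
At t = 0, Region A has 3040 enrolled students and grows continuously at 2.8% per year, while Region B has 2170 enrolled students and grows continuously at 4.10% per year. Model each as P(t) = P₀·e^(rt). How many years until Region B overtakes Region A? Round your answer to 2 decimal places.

t ≈ 25.93 years

3040·e^(0.028t) = 2170·e^(0.041t)
3040/2170 = e^((0.041 − 0.028)t) → ln(1.40092) = 0.013·t
t = 0.33713 / 0.013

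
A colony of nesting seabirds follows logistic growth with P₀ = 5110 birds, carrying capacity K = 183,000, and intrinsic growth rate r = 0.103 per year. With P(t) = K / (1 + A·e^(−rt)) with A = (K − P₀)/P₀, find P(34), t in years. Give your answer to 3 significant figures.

A = (183000 − 5110)/5110 = 34.81213
P(34) = 183000 / (1 + 34.81213·e^(−0.103·34)) = 183000 / (1 + 34.81213·0.030137)
= 183000 / 2.04913 ≈ 89305.98

≈ 89,300 birds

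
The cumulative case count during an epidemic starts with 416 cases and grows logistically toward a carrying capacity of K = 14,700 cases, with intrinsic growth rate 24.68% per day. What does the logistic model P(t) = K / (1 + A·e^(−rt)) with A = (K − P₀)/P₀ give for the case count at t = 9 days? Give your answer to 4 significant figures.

A = (14700 − 416)/416 = 34.33654
P(9) = 14700 / (1 + 34.33654·e^(−0.2468·9)) = 14700 / (1 + 34.33654·0.108479)
= 14700 / 4.72479 ≈ 3111.25

≈ 3,111 cases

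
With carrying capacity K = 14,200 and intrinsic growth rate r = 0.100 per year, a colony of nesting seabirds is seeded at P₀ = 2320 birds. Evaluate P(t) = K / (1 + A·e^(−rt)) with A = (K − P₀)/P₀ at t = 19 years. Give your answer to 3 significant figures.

A = (14200 − 2320)/2320 = 5.12069
P(19) = 14200 / (1 + 5.12069·e^(−0.1·19)) = 14200 / (1 + 5.12069·0.149569)
= 14200 / 1.76589 ≈ 8041.25

≈ 8,040 birds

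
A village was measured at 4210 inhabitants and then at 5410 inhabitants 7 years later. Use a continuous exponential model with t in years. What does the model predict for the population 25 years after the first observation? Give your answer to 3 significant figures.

≈ 10,300 inhabitants

r = ln(5410/4210) / 7 ≈ 0.035827 per year
P(25) = 4210 · e^(0.035827·25) = 4210 · 2.44897 ≈ 10310.15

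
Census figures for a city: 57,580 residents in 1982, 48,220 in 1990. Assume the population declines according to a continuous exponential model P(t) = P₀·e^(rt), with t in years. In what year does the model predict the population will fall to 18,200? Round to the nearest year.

r = ln(48220/57580) / 8 = -0.1774/8 ≈ -0.022175 per year
t = ln(18200/57580) / r = -1.15175/-0.022175 ≈ 51.94 years after 1982

year 2034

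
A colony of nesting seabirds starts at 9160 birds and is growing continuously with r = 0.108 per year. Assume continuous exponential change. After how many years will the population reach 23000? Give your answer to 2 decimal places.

23000 = 9160 · e^(0.108·t)
t = ln(23000/9160) / 0.108 = ln(2.51092) / 0.108 = 0.92065 / 0.108

t ≈ 8.52 years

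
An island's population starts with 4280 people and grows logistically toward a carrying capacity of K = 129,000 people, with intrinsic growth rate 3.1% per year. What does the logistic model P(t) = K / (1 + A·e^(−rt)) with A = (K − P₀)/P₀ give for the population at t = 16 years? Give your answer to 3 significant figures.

≈ 6,880 people

A = (129000 − 4280)/4280 = 29.14019
P(16) = 129000 / (1 + 29.14019·e^(−0.031·16)) = 129000 / (1 + 29.14019·0.608962)
= 129000 / 18.74526 ≈ 6881.74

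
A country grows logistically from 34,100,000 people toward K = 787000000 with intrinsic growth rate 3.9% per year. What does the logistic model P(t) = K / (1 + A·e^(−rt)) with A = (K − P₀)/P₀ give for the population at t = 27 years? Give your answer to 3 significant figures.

A = (787000000 − 34100000)/34100000 = 22.07918
P(27) = 787000000 / (1 + 22.07918·e^(−0.039·27)) = 787000000 / (1 + 22.07918·0.34889)
= 787000000 / 8.70319 ≈ 90426573.37

≈ 90,400,000 people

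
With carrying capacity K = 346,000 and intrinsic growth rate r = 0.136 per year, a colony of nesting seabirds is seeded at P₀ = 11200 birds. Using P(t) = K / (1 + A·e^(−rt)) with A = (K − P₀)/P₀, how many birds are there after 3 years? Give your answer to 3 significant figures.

A = (346000 − 11200)/11200 = 29.89286
P(3) = 346000 / (1 + 29.89286·e^(−0.136·3)) = 346000 / (1 + 29.89286·0.664979)
= 346000 / 20.87812 ≈ 16572.37

≈ 16,600 birds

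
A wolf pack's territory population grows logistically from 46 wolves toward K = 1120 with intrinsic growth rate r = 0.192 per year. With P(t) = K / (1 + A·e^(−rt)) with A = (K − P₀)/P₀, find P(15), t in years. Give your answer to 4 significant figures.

≈ 484.7 wolves

A = (1120 − 46)/46 = 23.34783
P(15) = 1120 / (1 + 23.34783·e^(−0.192·15)) = 1120 / (1 + 23.34783·0.056135)
= 1120 / 2.31062 ≈ 484.72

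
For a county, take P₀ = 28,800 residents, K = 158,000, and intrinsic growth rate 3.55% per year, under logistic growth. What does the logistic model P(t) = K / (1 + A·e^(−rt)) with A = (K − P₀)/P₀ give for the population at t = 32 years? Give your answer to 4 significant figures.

≈ 64,740 residents

A = (158000 − 28800)/28800 = 4.48611
P(32) = 158000 / (1 + 4.48611·e^(−0.0355·32)) = 158000 / (1 + 4.48611·0.321101)
= 158000 / 2.44049 ≈ 64740.99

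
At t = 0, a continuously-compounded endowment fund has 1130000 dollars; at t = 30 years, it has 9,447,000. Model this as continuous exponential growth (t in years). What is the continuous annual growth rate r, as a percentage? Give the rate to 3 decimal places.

9447000 = 1130000 · e^(r·30)
e^(30r) = 9447000/1130000 = 8.36018
r = ln(8.36018) / 30 = 2.12348 / 30

r ≈ 7.078% per year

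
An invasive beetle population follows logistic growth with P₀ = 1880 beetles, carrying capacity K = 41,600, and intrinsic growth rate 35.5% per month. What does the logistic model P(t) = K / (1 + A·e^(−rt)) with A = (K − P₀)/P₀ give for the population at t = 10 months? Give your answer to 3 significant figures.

A = (41600 − 1880)/1880 = 21.12766
P(10) = 41600 / (1 + 21.12766·e^(−0.355·10)) = 41600 / (1 + 21.12766·0.028725)
= 41600 / 1.60688 ≈ 25888.61

≈ 25,900 beetles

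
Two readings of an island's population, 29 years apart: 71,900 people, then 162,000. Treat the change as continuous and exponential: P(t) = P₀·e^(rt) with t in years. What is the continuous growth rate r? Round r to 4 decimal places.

r ≈ 0.0280 per year

162000 = 71900 · e^(r·29)
e^(29r) = 162000/71900 = 2.25313
r = ln(2.25313) / 29 = 0.81232 / 29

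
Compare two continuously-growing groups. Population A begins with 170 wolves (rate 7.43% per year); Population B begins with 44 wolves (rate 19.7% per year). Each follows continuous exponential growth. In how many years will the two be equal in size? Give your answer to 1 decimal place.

t ≈ 11.0 years

170·e^(0.0743t) = 44·e^(0.197t)
170/44 = e^((0.197 − 0.0743)t) → ln(3.86364) = 0.1227·t
t = 1.35161 / 0.1227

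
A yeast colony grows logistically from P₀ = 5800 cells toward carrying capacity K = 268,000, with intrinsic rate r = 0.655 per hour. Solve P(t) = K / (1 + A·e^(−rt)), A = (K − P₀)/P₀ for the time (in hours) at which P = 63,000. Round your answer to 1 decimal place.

A = (268000 − 5800)/5800 = 45.2069
63000 = 268000/(1 + 45.2069·e^(−0.655t)) → 1 + 45.2069·e^(−0.655t) = 4.25397
e^(−0.655t) = 0.071979 → t = ln(13.89285)/0.655 = 2.63137/0.655

t ≈ 4.0 hours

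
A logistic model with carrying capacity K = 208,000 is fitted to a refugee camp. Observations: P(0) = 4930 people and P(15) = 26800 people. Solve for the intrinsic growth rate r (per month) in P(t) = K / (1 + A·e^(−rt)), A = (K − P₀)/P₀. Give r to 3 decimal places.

r ≈ 0.120 per month

A = (208000 − 4930)/4930 = 41.19067
26800 = 208000/(1 + 41.19067·e^(−r·15)) → e^(−15r) = (7.76119 − 1)/41.19067 = 0.164144
r = −ln(0.164144)/15 = 1.80701/15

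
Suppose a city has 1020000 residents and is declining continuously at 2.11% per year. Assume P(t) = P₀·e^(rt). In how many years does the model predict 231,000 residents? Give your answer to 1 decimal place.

t ≈ 70.4 years

231000 = 1020000 · e^(-0.0211·t)
t = ln(231000/1020000) / -0.0211 = ln(0.22647) / -0.0211 = -1.48514 / -0.0211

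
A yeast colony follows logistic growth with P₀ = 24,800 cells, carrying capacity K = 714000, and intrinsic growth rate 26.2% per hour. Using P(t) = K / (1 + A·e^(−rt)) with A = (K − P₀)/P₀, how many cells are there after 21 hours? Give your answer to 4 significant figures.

≈ 641,300 cells

A = (714000 − 24800)/24800 = 27.79032
P(21) = 714000 / (1 + 27.79032·e^(−0.262·21)) = 714000 / (1 + 27.79032·0.004079)
= 714000 / 1.11335 ≈ 641310.2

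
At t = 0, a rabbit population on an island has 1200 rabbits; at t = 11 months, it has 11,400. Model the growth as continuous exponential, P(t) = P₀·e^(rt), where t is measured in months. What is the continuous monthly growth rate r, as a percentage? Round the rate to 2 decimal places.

r ≈ 20.47% per month

11400 = 1200 · e^(r·11)
e^(11r) = 11400/1200 = 9.5
r = ln(9.5) / 11 = 2.25129 / 11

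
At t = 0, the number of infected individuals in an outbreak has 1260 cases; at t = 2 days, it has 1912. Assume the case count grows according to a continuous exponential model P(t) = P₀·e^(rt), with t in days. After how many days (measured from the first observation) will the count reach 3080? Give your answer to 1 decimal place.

t ≈ 4.3 days

r = ln(1912/1260) / 2 ≈ 0.208519 per day
t = ln(3080/1260) / r = 0.89382 / 0.208519 ≈ 4.287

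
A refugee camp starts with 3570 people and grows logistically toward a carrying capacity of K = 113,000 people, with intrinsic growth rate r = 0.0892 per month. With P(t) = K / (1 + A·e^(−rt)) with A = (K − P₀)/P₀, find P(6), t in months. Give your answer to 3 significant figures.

≈ 5,960 people

A = (113000 − 3570)/3570 = 30.65266
P(6) = 113000 / (1 + 30.65266·e^(−0.0892·6)) = 113000 / (1 + 30.65266·0.585552)
= 113000 / 18.94873 ≈ 5963.46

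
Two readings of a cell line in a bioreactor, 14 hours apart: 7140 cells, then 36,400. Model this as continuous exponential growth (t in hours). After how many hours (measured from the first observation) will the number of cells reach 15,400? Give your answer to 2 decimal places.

t ≈ 6.61 hours

r = ln(36400/7140) / 14 ≈ 0.116347 per hour
t = ln(15400/7140) / r = 0.76865 / 0.116347 ≈ 6.607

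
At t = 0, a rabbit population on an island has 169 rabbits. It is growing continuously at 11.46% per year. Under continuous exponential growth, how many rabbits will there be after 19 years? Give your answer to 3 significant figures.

≈ 1,490 rabbits

P(19) = 169 · e^(0.1146·19) = 169 · e^(2.1774)
= 169 · 8.82334 ≈ 1491.14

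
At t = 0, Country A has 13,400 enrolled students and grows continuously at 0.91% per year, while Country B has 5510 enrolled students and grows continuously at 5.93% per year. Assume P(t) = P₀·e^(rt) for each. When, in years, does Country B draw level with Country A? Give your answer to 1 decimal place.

t ≈ 17.7 years

13400·e^(0.0091t) = 5510·e^(0.0593t)
13400/5510 = e^((0.0593 − 0.0091)t) → ln(2.43194) = 0.0502·t
t = 0.88869 / 0.0502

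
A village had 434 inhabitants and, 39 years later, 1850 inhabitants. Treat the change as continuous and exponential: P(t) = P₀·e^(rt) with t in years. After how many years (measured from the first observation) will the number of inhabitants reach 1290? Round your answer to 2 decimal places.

t ≈ 29.30 years

r = ln(1850/434) / 39 ≈ 0.037177 per year
t = ln(1290/434) / r = 1.08935 / 0.037177 ≈ 29.302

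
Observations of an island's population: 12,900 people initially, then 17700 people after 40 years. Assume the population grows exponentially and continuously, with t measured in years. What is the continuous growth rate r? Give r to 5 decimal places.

r ≈ 0.00791 per year

17700 = 12900 · e^(r·40)
e^(40r) = 17700/12900 = 1.37209
r = ln(1.37209) / 40 = 0.31634 / 40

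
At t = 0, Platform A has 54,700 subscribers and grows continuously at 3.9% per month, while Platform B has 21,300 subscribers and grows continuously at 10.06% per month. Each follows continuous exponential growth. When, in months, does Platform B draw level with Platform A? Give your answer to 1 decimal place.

t ≈ 15.3 months

54700·e^(0.039t) = 21300·e^(0.1006t)
54700/21300 = e^((0.1006 − 0.039)t) → ln(2.56808) = 0.0616·t
t = 0.94316 / 0.0616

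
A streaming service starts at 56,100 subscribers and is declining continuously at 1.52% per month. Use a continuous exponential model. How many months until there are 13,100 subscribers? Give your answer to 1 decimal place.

13100 = 56100 · e^(-0.0152·t)
t = ln(13100/56100) / -0.0152 = ln(0.23351) / -0.0152 = -1.45452 / -0.0152

t ≈ 95.7 months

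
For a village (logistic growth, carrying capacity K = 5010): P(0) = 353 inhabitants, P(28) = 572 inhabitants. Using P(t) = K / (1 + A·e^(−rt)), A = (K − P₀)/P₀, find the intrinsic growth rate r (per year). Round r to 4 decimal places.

r ≈ 0.0190 per year

A = (5010 − 353)/353 = 13.19263
572 = 5010/(1 + 13.19263·e^(−r·28)) → e^(−28r) = (8.75874 − 1)/13.19263 = 0.588112
r = −ln(0.588112)/28 = 0.53084/28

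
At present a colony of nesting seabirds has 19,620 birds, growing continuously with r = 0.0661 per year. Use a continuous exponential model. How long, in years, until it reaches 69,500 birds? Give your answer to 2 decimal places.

69500 = 19620 · e^(0.0661·t)
t = ln(69500/19620) / 0.0661 = ln(3.5423) / 0.0661 = 1.26478 / 0.0661

t ≈ 19.13 years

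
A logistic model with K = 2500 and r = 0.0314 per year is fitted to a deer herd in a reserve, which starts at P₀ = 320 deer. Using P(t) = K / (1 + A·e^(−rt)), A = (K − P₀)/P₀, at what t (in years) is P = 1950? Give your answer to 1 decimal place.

A = (2500 − 320)/320 = 6.8125
1950 = 2500/(1 + 6.8125·e^(−0.0314t)) → 1 + 6.8125·e^(−0.0314t) = 1.28205
e^(−0.0314t) = 0.041402 → t = ln(24.15341)/0.0314 = 3.18443/0.0314

t ≈ 101.4 years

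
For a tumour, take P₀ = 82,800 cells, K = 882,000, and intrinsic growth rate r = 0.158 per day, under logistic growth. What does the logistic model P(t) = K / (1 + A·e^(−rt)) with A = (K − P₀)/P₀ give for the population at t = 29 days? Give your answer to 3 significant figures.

A = (882000 − 82800)/82800 = 9.65217
P(29) = 882000 / (1 + 9.65217·e^(−0.158·29)) = 882000 / (1 + 9.65217·0.010234)
= 882000 / 1.09878 ≈ 802705.33

≈ 803,000 cells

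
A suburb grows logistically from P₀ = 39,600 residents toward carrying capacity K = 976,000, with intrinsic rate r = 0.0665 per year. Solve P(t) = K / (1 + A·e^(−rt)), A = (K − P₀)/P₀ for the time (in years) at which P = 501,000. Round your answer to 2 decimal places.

t ≈ 48.37 years

A = (976000 − 39600)/39600 = 23.64646
501000 = 976000/(1 + 23.64646·e^(−0.0665t)) → 1 + 23.64646·e^(−0.0665t) = 1.9481
e^(−0.0665t) = 0.040095 → t = ln(24.9408)/0.0665 = 3.2165/0.0665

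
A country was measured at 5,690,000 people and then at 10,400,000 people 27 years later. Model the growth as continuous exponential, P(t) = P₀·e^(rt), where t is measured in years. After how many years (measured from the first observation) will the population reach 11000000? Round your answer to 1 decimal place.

r = ln(10400000/5690000) / 27 ≈ 0.022337 per year
t = ln(11000000/5690000) / r = 0.65919 / 0.022337 ≈ 29.511

t ≈ 29.5 years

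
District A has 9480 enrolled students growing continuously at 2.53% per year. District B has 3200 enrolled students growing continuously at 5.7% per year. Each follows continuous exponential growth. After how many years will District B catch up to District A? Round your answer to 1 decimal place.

9480·e^(0.0253t) = 3200·e^(0.057t)
9480/3200 = e^((0.057 − 0.0253)t) → ln(2.9625) = 0.0317·t
t = 1.08603 / 0.0317

t ≈ 34.3 years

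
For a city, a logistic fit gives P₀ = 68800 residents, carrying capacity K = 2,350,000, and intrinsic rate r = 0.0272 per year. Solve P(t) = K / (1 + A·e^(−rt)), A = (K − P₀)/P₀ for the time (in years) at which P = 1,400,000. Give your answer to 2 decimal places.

A = (2350000 − 68800)/68800 = 33.15698
1400000 = 2350000/(1 + 33.15698·e^(−0.0272t)) → 1 + 33.15698·e^(−0.0272t) = 1.67857
e^(−0.0272t) = 0.020465 → t = ln(48.86291)/0.0272 = 3.88902/0.0272

t ≈ 142.98 years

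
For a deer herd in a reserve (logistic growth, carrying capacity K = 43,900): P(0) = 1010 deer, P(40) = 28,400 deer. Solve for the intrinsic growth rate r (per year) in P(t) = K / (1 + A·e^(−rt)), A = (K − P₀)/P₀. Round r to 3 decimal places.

A = (43900 − 1010)/1010 = 42.46535
28400 = 43900/(1 + 42.46535·e^(−r·40)) → e^(−40r) = (1.54577 − 1)/42.46535 = 0.012852
r = −ln(0.012852)/40 = 4.35424/40

r ≈ 0.109 per year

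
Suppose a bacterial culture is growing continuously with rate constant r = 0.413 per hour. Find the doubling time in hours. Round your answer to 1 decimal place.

doubling time ≈ 1.7 hours

doubling time = ln(2) / |r| = 0.69315 / 0.413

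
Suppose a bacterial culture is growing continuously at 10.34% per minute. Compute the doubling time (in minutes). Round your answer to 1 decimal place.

doubling time ≈ 6.7 minutes

doubling time = ln(2) / |r| = 0.69315 / 0.1034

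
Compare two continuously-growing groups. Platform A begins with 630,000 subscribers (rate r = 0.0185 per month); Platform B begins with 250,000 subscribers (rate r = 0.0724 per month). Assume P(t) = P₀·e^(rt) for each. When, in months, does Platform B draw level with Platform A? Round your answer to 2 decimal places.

630000·e^(0.0185t) = 250000·e^(0.0724t)
630000/250000 = e^((0.0724 − 0.0185)t) → ln(2.52) = 0.0539·t
t = 0.92426 / 0.0539

t ≈ 17.15 months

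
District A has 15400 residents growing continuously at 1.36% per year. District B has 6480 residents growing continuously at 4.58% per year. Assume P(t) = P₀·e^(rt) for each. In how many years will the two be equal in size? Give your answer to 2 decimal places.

15400·e^(0.0136t) = 6480·e^(0.0458t)
15400/6480 = e^((0.0458 − 0.0136)t) → ln(2.37654) = 0.0322·t
t = 0.86565 / 0.0322

t ≈ 26.88 years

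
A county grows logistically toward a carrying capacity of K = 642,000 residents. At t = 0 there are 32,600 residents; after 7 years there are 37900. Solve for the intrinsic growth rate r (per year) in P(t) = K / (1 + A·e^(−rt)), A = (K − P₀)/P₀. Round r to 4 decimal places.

r ≈ 0.0228 per year

A = (642000 − 32600)/32600 = 18.69325
37900 = 642000/(1 + 18.69325·e^(−r·7)) → e^(−7r) = (16.93931 − 1)/18.69325 = 0.852677
r = −ln(0.852677)/7 = 0.15937/7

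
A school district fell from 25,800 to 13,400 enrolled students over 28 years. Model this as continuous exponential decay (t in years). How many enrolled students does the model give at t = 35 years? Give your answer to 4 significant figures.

≈ 11,380 enrolled students

r = ln(13400/25800) / 28 ≈ -0.023397 per year
P(35) = 25800 · e^(-0.023397·35) = 25800 · 0.44092 ≈ 11375.65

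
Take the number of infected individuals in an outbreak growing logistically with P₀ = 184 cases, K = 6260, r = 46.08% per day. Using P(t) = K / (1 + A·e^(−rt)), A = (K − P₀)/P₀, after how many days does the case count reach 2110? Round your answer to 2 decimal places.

t ≈ 6.12 days

A = (6260 − 184)/184 = 33.02174
2110 = 6260/(1 + 33.02174·e^(−0.4608t)) → 1 + 33.02174·e^(−0.4608t) = 2.96682
e^(−0.4608t) = 0.059562 → t = ln(16.78937)/0.4608 = 2.82075/0.4608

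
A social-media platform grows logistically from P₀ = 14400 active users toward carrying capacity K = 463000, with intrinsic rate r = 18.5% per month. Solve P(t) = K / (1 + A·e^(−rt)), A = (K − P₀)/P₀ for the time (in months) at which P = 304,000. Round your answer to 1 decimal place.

t ≈ 22.1 months

A = (463000 − 14400)/14400 = 31.15278
304000 = 463000/(1 + 31.15278·e^(−0.185t)) → 1 + 31.15278·e^(−0.185t) = 1.52303
e^(−0.185t) = 0.016789 → t = ln(59.56254)/0.185 = 4.08703/0.185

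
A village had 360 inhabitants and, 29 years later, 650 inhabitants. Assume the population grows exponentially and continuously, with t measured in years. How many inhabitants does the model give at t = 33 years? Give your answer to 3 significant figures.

≈ 705 inhabitants

r = ln(650/360) / 29 ≈ 0.020375 per year
P(33) = 360 · e^(0.020375·33) = 360 · 1.95887 ≈ 705.19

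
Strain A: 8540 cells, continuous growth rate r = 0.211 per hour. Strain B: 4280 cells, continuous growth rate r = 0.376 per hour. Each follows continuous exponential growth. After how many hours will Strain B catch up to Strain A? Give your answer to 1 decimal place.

8540·e^(0.211t) = 4280·e^(0.376t)
8540/4280 = e^((0.376 − 0.211)t) → ln(1.99533) = 0.165·t
t = 0.69081 / 0.165

t ≈ 4.2 hours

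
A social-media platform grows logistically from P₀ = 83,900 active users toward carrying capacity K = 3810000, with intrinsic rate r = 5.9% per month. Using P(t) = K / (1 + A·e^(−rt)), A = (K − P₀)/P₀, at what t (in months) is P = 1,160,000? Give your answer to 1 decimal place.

A = (3810000 − 83900)/83900 = 44.4112
1160000 = 3810000/(1 + 44.4112·e^(−0.059t)) → 1 + 44.4112·e^(−0.059t) = 3.28448
e^(−0.059t) = 0.051439 → t = ln(19.44038)/0.059 = 2.96735/0.059

t ≈ 50.3 months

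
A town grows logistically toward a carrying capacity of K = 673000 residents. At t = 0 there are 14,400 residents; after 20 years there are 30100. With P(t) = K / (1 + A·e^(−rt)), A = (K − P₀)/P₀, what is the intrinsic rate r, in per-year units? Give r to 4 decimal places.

r ≈ 0.0381 per year

A = (673000 − 14400)/14400 = 45.73611
30100 = 673000/(1 + 45.73611·e^(−r·20)) → e^(−20r) = (22.3588 − 1)/45.73611 = 0.467001
r = −ln(0.467001)/20 = 0.76142/20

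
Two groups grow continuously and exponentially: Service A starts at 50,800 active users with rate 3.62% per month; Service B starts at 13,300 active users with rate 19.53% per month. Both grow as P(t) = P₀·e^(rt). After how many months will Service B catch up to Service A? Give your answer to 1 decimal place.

50800·e^(0.0362t) = 13300·e^(0.1953t)
50800/13300 = e^((0.1953 − 0.0362)t) → ln(3.81955) = 0.1591·t
t = 1.34013 / 0.1591

t ≈ 8.4 months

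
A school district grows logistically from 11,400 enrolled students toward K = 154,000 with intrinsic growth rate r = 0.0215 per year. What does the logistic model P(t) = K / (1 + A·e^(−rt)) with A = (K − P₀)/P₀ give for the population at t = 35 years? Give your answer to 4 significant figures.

≈ 22,340 enrolled students

A = (154000 − 11400)/11400 = 12.50877
P(35) = 154000 / (1 + 12.50877·e^(−0.0215·35)) = 154000 / (1 + 12.50877·0.471187)
= 154000 / 6.89397 ≈ 22338.36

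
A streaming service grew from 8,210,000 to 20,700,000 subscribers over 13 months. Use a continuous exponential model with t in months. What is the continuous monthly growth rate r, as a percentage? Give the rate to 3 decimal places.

r ≈ 7.114% per month

20700000 = 8210000 · e^(r·13)
e^(13r) = 20700000/8210000 = 2.52132
r = ln(2.52132) / 13 = 0.92478 / 13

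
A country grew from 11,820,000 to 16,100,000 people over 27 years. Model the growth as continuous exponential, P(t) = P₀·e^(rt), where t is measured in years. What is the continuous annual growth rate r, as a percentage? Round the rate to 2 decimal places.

16100000 = 11820000 · e^(r·27)
e^(27r) = 16100000/11820000 = 1.3621
r = ln(1.3621) / 27 = 0.30903 / 27

r ≈ 1.14% per year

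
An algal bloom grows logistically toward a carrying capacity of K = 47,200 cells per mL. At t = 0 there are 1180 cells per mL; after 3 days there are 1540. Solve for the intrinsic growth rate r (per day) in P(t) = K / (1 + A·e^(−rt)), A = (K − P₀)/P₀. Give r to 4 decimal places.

A = (47200 − 1180)/1180 = 39
1540 = 47200/(1 + 39·e^(−r·3)) → e^(−3r) = (30.64935 − 1)/39 = 0.76024
r = −ln(0.76024)/3 = 0.27412/3

r ≈ 0.0914 per day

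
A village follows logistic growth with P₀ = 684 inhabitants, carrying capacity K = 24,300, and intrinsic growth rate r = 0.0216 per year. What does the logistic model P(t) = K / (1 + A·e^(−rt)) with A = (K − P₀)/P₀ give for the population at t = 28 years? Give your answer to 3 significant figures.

≈ 1,220 inhabitants

A = (24300 − 684)/684 = 34.52632
P(28) = 24300 / (1 + 34.52632·e^(−0.0216·28)) = 24300 / (1 + 34.52632·0.546184)
= 24300 / 19.85771 ≈ 1223.71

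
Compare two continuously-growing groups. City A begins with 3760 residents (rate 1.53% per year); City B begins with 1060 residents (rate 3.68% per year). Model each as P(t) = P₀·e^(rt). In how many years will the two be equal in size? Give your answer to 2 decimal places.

t ≈ 58.89 years

3760·e^(0.0153t) = 1060·e^(0.0368t)
3760/1060 = e^((0.0368 − 0.0153)t) → ln(3.54717) = 0.0215·t
t = 1.26615 / 0.0215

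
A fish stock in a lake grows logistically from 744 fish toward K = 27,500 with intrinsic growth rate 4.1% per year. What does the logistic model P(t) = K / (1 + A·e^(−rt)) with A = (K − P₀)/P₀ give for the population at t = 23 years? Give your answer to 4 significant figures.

A = (27500 − 744)/744 = 35.96237
P(23) = 27500 / (1 + 35.96237·e^(−0.041·23)) = 27500 / (1 + 35.96237·0.389458)
= 27500 / 15.00582 ≈ 1832.62

≈ 1,833 fish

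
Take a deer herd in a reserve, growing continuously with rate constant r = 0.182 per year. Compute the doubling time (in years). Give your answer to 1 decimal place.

doubling time ≈ 3.8 years

doubling time = ln(2) / |r| = 0.69315 / 0.182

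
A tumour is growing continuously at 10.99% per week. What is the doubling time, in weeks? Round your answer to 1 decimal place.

doubling time = ln(2) / |r| = 0.69315 / 0.1099

doubling time ≈ 6.3 weeks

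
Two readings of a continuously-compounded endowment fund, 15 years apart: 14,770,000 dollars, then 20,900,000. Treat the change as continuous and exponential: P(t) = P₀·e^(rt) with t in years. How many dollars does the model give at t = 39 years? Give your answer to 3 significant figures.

≈ 36,400,000 dollars

r = ln(20900000/14770000) / 15 ≈ 0.023143 per year
P(39) = 14770000 · e^(0.023143·39) = 14770000 · 2.46599 ≈ 36422650.91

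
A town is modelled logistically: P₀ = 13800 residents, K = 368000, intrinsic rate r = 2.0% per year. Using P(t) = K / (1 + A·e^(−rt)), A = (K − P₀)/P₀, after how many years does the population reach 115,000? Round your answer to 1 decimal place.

A = (368000 − 13800)/13800 = 25.66667
115000 = 368000/(1 + 25.66667·e^(−0.02t)) → 1 + 25.66667·e^(−0.02t) = 3.2
e^(−0.02t) = 0.085714 → t = ln(11.66667)/0.02 = 2.45674/0.02

t ≈ 122.8 years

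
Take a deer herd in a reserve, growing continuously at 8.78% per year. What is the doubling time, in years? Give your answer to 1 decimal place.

doubling time = ln(2) / |r| = 0.69315 / 0.0878

doubling time ≈ 7.9 years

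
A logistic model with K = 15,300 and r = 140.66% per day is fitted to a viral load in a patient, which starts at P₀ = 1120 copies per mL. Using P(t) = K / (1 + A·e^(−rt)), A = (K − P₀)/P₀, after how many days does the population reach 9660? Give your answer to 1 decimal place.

t ≈ 2.2 days

A = (15300 − 1120)/1120 = 12.66071
9660 = 15300/(1 + 12.66071·e^(−1.4066t)) → 1 + 12.66071·e^(−1.4066t) = 1.58385
e^(−1.4066t) = 0.046115 → t = ln(21.68484)/1.4066 = 3.07661/1.4066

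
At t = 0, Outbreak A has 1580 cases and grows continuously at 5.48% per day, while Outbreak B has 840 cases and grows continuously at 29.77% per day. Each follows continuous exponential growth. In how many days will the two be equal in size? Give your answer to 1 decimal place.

1580·e^(0.0548t) = 840·e^(0.2977t)
1580/840 = e^((0.2977 − 0.0548)t) → ln(1.88095) = 0.2429·t
t = 0.63178 / 0.2429

t ≈ 2.6 days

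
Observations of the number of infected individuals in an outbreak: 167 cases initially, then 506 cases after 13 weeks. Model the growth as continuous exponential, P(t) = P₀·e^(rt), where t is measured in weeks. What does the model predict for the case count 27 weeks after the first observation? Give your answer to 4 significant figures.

≈ 1,670 cases

r = ln(506/167) / 13 ≈ 0.085273 per week
P(27) = 167 · e^(0.085273·27) = 167 · 9.99773 ≈ 1669.62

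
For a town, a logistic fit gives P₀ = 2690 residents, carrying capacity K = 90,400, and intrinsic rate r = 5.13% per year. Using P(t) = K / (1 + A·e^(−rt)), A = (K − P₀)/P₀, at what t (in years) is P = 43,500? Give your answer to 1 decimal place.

t ≈ 66.5 years

A = (90400 − 2690)/2690 = 32.60595
43500 = 90400/(1 + 32.60595·e^(−0.0513t)) → 1 + 32.60595·e^(−0.0513t) = 2.07816
e^(−0.0513t) = 0.033066 → t = ln(30.24219)/0.0513 = 3.40924/0.0513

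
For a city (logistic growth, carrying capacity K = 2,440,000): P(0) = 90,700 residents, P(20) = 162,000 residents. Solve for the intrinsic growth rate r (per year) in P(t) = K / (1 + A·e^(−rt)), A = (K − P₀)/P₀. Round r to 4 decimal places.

A = (2440000 − 90700)/90700 = 25.90187
162000 = 2440000/(1 + 25.90187·e^(−r·20)) → e^(−20r) = (15.06173 − 1)/25.90187 = 0.542885
r = −ln(0.542885)/20 = 0.61086/20

r ≈ 0.0305 per year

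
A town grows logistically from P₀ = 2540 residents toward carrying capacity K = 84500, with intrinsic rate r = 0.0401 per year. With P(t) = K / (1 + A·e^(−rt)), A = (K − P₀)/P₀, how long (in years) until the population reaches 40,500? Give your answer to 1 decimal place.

A = (84500 − 2540)/2540 = 32.26772
40500 = 84500/(1 + 32.26772·e^(−0.0401t)) → 1 + 32.26772·e^(−0.0401t) = 2.08642
e^(−0.0401t) = 0.033669 → t = ln(29.70097)/0.0401 = 3.39118/0.0401

t ≈ 84.6 years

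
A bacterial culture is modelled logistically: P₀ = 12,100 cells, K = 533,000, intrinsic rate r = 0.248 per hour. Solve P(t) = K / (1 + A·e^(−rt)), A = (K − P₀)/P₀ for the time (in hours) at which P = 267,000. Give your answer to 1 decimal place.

t ≈ 15.2 hours

A = (533000 − 12100)/12100 = 43.04959
267000 = 533000/(1 + 43.04959·e^(−0.248t)) → 1 + 43.04959·e^(−0.248t) = 1.99625
e^(−0.248t) = 0.023142 → t = ln(43.21143)/0.248 = 3.7661/0.248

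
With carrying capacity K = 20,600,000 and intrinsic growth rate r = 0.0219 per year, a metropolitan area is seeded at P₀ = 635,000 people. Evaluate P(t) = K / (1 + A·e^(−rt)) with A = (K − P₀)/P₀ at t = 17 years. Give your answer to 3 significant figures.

A = (20600000 − 635000)/635000 = 31.44094
P(17) = 20600000 / (1 + 31.44094·e^(−0.0219·17)) = 20600000 / (1 + 31.44094·0.689147)
= 20600000 / 22.66745 ≈ 908792.22

≈ 909,000 people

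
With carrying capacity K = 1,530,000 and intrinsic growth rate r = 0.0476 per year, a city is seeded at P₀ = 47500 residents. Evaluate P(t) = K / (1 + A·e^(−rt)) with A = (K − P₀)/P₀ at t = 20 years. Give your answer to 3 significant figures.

≈ 117,000 residents

A = (1530000 − 47500)/47500 = 31.21053
P(20) = 1530000 / (1 + 31.21053·e^(−0.0476·20)) = 1530000 / (1 + 31.21053·0.385968)
= 1530000 / 13.04627 ≈ 117274.86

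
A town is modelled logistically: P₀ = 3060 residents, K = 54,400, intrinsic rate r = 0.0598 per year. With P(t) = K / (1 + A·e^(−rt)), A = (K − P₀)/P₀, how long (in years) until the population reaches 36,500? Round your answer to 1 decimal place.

t ≈ 59.1 years

A = (54400 − 3060)/3060 = 16.77778
36500 = 54400/(1 + 16.77778·e^(−0.0598t)) → 1 + 16.77778·e^(−0.0598t) = 1.49041
e^(−0.0598t) = 0.02923 → t = ln(34.21167)/0.0598 = 3.53257/0.0598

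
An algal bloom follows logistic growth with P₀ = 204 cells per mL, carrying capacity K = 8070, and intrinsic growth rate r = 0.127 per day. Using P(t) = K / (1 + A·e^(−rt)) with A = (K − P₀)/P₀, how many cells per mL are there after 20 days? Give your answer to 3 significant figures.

A = (8070 − 204)/204 = 38.55882
P(20) = 8070 / (1 + 38.55882·e^(−0.127·20)) = 8070 / (1 + 38.55882·0.078866)
= 8070 / 4.041 ≈ 1997.03

≈ 2,000 cells per mL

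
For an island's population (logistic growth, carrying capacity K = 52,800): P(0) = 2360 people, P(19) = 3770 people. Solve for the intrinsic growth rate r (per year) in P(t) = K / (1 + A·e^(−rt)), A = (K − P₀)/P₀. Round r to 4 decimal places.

A = (52800 − 2360)/2360 = 21.37288
3770 = 52800/(1 + 21.37288·e^(−r·19)) → e^(−19r) = (14.00531 − 1)/21.37288 = 0.608496
r = −ln(0.608496)/19 = 0.49677/19

r ≈ 0.0261 per year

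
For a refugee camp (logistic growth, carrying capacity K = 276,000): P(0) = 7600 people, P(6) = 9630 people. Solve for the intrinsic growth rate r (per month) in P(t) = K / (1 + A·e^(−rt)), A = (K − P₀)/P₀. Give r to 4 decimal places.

r ≈ 0.0407 per month

A = (276000 − 7600)/7600 = 35.31579
9630 = 276000/(1 + 35.31579·e^(−r·6)) → e^(−6r) = (28.66044 − 1)/35.31579 = 0.783231
r = −ln(0.783231)/6 = 0.24433/6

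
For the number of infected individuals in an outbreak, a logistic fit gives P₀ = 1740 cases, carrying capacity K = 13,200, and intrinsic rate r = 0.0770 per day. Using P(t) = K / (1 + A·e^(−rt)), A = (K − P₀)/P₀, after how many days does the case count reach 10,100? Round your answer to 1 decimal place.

A = (13200 − 1740)/1740 = 6.58621
10100 = 13200/(1 + 6.58621·e^(−0.077t)) → 1 + 6.58621·e^(−0.077t) = 1.30693
e^(−0.077t) = 0.046602 → t = ln(21.45829)/0.077 = 3.06611/0.077

t ≈ 39.8 days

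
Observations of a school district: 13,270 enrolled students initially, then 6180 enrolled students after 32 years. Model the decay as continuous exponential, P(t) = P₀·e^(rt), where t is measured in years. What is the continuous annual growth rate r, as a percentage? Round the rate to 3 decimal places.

r ≈ -2.388% per year

6180 = 13270 · e^(r·32)
e^(32r) = 6180/13270 = 0.46571
r = ln(0.46571) / 32 = -0.76419 / 32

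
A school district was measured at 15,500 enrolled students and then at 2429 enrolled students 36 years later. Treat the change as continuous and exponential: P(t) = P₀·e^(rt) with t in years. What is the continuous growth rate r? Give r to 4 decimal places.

r ≈ -0.0515 per year

2429 = 15500 · e^(r·36)
e^(36r) = 2429/15500 = 0.15671
r = ln(0.15671) / 36 = -1.85336 / 36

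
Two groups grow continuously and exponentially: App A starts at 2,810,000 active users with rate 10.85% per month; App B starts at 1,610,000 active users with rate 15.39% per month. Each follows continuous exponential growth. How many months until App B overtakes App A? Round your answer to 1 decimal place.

t ≈ 12.3 months

2810000·e^(0.1085t) = 1610000·e^(0.1539t)
2810000/1610000 = e^((0.1539 − 0.1085)t) → ln(1.74534) = 0.0454·t
t = 0.55695 / 0.0454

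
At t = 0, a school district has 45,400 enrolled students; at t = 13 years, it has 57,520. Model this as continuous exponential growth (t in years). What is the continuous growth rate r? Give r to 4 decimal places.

r ≈ 0.0182 per year

57520 = 45400 · e^(r·13)
e^(13r) = 57520/45400 = 1.26696
r = ln(1.26696) / 13 = 0.23662 / 13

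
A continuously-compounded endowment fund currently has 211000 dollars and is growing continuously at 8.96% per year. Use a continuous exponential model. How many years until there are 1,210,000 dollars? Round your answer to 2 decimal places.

1210000 = 211000 · e^(0.0896·t)
t = ln(1210000/211000) / 0.0896 = ln(5.7346) / 0.0896 = 1.74652 / 0.0896

t ≈ 19.49 years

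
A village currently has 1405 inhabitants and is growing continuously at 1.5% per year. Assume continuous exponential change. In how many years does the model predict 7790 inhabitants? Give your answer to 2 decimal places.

t ≈ 114.19 years

7790 = 1405 · e^(0.015·t)
t = ln(7790/1405) / 0.015 = ln(5.54448) / 0.015 = 1.7128 / 0.015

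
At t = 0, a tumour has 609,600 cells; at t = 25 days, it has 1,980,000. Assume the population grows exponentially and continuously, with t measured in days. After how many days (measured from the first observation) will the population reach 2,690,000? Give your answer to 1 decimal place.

t ≈ 31.5 days

r = ln(1980000/609600) / 25 ≈ 0.047122 per day
t = ln(2690000/609600) / r = 1.48449 / 0.047122 ≈ 31.503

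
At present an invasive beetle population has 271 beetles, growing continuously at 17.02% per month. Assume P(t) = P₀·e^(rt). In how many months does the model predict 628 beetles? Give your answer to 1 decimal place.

628 = 271 · e^(0.1702·t)
t = ln(628/271) / 0.1702 = ln(2.31734) / 0.1702 = 0.84042 / 0.1702

t ≈ 4.9 months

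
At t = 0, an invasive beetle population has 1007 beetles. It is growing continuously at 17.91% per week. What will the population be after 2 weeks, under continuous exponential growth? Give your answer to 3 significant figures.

≈ 1,440 beetles

P(2) = 1007 · e^(0.1791·2) = 1007 · e^(0.3582)
= 1007 · 1.43075 ≈ 1440.77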